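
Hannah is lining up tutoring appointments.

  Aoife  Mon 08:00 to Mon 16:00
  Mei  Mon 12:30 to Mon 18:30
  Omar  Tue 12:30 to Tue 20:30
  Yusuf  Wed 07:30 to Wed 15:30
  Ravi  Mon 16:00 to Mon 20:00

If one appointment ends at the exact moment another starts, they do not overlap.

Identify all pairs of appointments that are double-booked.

Sorted by start: Aoife, Mei, Ravi, Omar, Yusuf.
Mei starts before Aoife ends → Aoife and Mei overlap.
Ravi starts exactly when Aoife ends (back-to-back, no overlap), so Aoife has no further overlaps.
Ravi starts before Mei ends → Mei and Ravi overlap.
Omar starts after Mei ends, so Mei has no further overlaps.
Omar starts after Ravi ends, so Ravi has no further overlaps.
Yusuf starts after Omar ends.

Aoife & Mei, Mei & Ravi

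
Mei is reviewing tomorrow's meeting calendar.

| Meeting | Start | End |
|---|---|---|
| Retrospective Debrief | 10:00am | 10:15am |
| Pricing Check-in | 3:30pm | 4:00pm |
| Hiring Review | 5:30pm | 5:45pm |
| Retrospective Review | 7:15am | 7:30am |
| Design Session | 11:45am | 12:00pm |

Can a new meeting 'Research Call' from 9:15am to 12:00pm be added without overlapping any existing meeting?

Retrospective Review: ends 7:30am at or before Research Call starts 9:15am → clear.
Retrospective Debrief: starts 10:00am before Research Call ends 12:00pm, and ends 10:15am after Research Call starts 9:15am → overlap.
Design Session: starts 11:45am before Research Call ends 12:00pm, and ends 12:00pm after Research Call starts 9:15am → overlap.
Pricing Check-in: starts 3:30pm at or after Research Call ends 12:00pm → clear.
Hiring Review: starts 5:30pm at or after Research Call ends 12:00pm → clear.
Research Call overlaps Retrospective Debrief, Design Session.

No — it overlaps Design Session, Retrospective Debrief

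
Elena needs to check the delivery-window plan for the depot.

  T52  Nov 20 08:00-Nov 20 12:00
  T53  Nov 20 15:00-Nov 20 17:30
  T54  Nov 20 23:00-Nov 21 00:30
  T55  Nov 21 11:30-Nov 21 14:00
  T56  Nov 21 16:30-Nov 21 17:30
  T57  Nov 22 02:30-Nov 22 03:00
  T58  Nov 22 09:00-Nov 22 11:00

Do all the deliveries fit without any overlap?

Yes

Check each pair: they overlap iff neither finishes before the other starts.
Sorted by start: T52, T53, T54, T55, T56, T57, T58.
T53 starts after T52 ends — done with T52.
T54 starts after T53 ends — done with T53.
T55 starts after T54 ends — done with T54.
T56 starts after T55 ends — done with T55.
T57 starts after T56 ends — done with T56.
T58 starts after T57 ends.
Every pair is clear; the schedule has no overlaps.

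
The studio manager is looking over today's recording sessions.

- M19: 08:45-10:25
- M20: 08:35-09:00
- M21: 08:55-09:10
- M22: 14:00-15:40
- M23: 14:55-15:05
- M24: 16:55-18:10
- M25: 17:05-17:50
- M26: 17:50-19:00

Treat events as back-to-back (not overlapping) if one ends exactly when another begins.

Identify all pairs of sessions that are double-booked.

Sorted by start: M20, M19, M21, M22, M23, M24, M25, M26.
M19 starts before M20 ends → M20 and M19 overlap.
M21 starts before M20 ends → M20 and M21 overlap.
M22 starts after M20 ends; M20 is clear from here.
M21 starts before M19 ends → M19 and M21 overlap.
M22 starts after M19 ends; M19 is clear from here.
M22 starts after M21 ends; M21 is clear from here.
M23 starts before M22 ends → M22 and M23 overlap.
M24 starts after M22 ends; M22 is clear from here.
M24 starts after M23 ends; M23 is clear from here.
M25 starts before M24 ends → M24 and M25 overlap.
M26 starts before M24 ends → M24 and M26 overlap.
M26 starts exactly when M25 ends (back-to-back, no overlap).

M19 & M20, M19 & M21, M20 & M21, M22 & M23, M24 & M25, M24 & M26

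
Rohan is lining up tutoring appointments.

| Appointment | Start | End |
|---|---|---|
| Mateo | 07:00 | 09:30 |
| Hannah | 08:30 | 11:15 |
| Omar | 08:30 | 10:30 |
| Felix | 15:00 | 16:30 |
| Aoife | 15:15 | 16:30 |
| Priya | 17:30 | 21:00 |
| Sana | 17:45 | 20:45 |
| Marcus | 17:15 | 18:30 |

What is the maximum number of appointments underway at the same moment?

3

Sort all start/end points and keep a running count:
07:00 start Mateo → 1
08:30 start Hannah → 2
08:30 start Omar → 3
09:30 end Mateo → 2
10:30 end Omar → 1
11:15 end Hannah → 0
15:00 start Felix → 1
15:15 start Aoife → 2
16:30 end Aoife → 1
16:30 end Felix → 0
17:15 start Marcus → 1
17:30 start Priya → 2
17:45 start Sana → 3
18:30 end Marcus → 2
20:45 end Sana → 1
21:00 end Priya → 0
Peak is 3, at 08:30 (Hannah, Mateo, Omar).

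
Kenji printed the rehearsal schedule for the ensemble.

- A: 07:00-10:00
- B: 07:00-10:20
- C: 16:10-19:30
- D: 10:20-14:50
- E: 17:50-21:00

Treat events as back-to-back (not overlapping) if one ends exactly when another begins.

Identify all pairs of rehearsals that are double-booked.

A & B, C & E

Sorted by start: A, B, D, C, E.
B starts before A ends → A and B overlap.
D starts after A ends, so nothing later overlaps A either.
D starts exactly when B ends (back-to-back, no overlap), so nothing later overlaps B either.
C starts after D ends, so nothing later overlaps D either.
E starts before C ends → C and E overlap.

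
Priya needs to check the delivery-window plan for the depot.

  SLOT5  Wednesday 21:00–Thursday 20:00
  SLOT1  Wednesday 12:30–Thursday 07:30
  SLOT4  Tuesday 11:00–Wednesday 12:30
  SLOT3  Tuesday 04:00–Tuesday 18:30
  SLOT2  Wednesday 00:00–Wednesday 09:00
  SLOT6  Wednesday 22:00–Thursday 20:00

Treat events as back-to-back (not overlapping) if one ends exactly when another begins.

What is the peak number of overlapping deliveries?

Walk through starts and ends in time order (an end at T is processed before a start at T):
Tuesday 04:00 start SLOT3 → 1
Tuesday 11:00 start SLOT4 → 2
Tuesday 18:30 end SLOT3 → 1
Wednesday 00:00 start SLOT2 → 2
Wednesday 09:00 end SLOT2 → 1
Wednesday 12:30 end SLOT4 → 0
Wednesday 12:30 start SLOT1 → 1
Wednesday 21:00 start SLOT5 → 2
Wednesday 22:00 start SLOT6 → 3
Thursday 07:30 end SLOT1 → 2
Thursday 20:00 end SLOT5 → 1
Thursday 20:00 end SLOT6 → 0
Peak is 3, at Wednesday 22:00 (SLOT1, SLOT5, SLOT6).

3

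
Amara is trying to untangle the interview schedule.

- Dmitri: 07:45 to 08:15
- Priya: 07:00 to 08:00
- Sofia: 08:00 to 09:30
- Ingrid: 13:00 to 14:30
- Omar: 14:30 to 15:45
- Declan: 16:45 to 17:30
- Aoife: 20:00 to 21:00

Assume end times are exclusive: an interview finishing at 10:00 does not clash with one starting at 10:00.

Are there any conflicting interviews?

Yes

Sorted by start: Priya, Dmitri, Sofia, Ingrid, Omar, Declan, Aoife.
Dmitri starts before Priya ends → Priya and Dmitri overlap.
That's a conflict, so the schedule is not conflict-free.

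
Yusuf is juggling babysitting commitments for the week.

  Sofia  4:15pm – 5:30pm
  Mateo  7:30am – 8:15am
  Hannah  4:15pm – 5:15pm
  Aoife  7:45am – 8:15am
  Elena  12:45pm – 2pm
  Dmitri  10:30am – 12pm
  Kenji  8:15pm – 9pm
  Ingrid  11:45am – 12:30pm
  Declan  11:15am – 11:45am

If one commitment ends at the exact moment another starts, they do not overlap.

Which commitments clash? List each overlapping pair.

Sorted by start: Mateo, Aoife, Dmitri, Declan, Ingrid, Elena, Sofia, Hannah, Kenji.
Aoife starts before Mateo ends → Mateo and Aoife overlap.
Dmitri starts after Mateo ends, so Mateo has no further overlaps.
Dmitri starts after Aoife ends, so Aoife has no further overlaps.
Declan starts before Dmitri ends → Dmitri and Declan overlap.
Ingrid starts before Dmitri ends → Dmitri and Ingrid overlap.
Elena starts after Dmitri ends, so Dmitri has no further overlaps.
Ingrid starts exactly when Declan ends (back-to-back, no overlap), so Declan has no further overlaps.
Elena starts after Ingrid ends, so Ingrid has no further overlaps.
Sofia starts after Elena ends, so Elena has no further overlaps.
Hannah starts before Sofia ends → Sofia and Hannah overlap.
Kenji starts after Sofia ends.
Kenji starts after Hannah ends.

Aoife & Mateo, Declan & Dmitri, Dmitri & Ingrid, Hannah & Sofia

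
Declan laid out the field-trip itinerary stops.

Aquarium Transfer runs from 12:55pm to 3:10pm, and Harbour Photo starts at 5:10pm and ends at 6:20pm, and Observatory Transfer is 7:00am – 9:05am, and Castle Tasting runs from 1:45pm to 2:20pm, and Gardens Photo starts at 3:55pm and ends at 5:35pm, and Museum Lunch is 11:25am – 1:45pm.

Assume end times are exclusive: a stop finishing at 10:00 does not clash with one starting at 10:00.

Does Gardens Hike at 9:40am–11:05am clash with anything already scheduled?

Observatory Transfer: ends 9:05am at or before Gardens Hike starts 9:40am → clear.
Museum Lunch: starts 11:25am at or after Gardens Hike ends 11:05am → clear.
Aquarium Transfer: starts 12:55pm at or after Gardens Hike ends 11:05am → clear.
Castle Tasting: starts 1:45pm at or after Gardens Hike ends 11:05am → clear.
Gardens Photo: starts 3:55pm at or after Gardens Hike ends 11:05am → clear.
Harbour Photo: starts 5:10pm at or after Gardens Hike ends 11:05am → clear.

No — it doesn't clash with anything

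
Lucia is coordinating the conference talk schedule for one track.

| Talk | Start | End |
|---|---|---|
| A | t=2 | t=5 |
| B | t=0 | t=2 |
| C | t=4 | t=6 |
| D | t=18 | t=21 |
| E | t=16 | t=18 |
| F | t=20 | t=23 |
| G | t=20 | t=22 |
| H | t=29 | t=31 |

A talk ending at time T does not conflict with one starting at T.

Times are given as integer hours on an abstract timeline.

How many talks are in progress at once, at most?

3

Sort all start/end points and keep a running count:
t=0 start B → 1
t=2 end B → 0
t=2 start A → 1
t=4 start C → 2
t=5 end A → 1
t=6 end C → 0
t=16 start E → 1
t=18 end E → 0
t=18 start D → 1
t=20 start F → 2
t=20 start G → 3
t=21 end D → 2
t=22 end G → 1
t=23 end F → 0
t=29 start H → 1
t=31 end H → 0
Peak is 3, at t=20 (D, F, G).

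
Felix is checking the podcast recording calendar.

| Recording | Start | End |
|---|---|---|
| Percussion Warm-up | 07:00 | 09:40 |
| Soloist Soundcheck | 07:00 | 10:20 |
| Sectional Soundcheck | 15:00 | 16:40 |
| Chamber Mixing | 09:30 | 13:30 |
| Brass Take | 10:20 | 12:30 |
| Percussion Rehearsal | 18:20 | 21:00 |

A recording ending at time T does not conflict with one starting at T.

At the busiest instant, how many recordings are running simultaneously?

Sort all start/end points and keep a running count:
07:00 start Percussion Warm-up → 1
07:00 start Soloist Soundcheck → 2
09:30 start Chamber Mixing → 3
09:40 end Percussion Warm-up → 2
10:20 end Soloist Soundcheck → 1
10:20 start Brass Take → 2
12:30 end Brass Take → 1
13:30 end Chamber Mixing → 0
15:00 start Sectional Soundcheck → 1
16:40 end Sectional Soundcheck → 0
18:20 start Percussion Rehearsal → 1
21:00 end Percussion Rehearsal → 0
Peak is 3, at 09:30 (Chamber Mixing, Percussion Warm-up, Soloist Soundcheck).

3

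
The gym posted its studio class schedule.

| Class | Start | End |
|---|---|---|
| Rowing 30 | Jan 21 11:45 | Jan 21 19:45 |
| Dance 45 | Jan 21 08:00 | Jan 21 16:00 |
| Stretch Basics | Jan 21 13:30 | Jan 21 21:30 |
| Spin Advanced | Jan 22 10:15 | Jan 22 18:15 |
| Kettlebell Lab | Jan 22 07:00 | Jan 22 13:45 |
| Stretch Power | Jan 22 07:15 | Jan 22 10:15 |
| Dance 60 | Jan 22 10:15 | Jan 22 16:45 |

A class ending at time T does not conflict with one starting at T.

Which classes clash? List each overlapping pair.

Dance 45 & Rowing 30, Dance 45 & Stretch Basics, Dance 60 & Kettlebell Lab, Dance 60 & Spin Advanced, Kettlebell Lab & Spin Advanced, Kettlebell Lab & Stretch Power, Rowing 30 & Stretch Basics

Two intervals overlap when each starts before the other ends.
Sorted by start: Dance 45, Rowing 30, Stretch Basics, Kettlebell Lab, Stretch Power, Spin Advanced, Dance 60.
Rowing 30 starts before Dance 45 ends → Dance 45 and Rowing 30 overlap.
Stretch Basics starts before Dance 45 ends → Dance 45 and Stretch Basics overlap.
Kettlebell Lab starts after Dance 45 ends, so Dance 45 has no further overlaps.
Stretch Basics starts before Rowing 30 ends → Rowing 30 and Stretch Basics overlap.
Kettlebell Lab starts after Rowing 30 ends, so Rowing 30 has no further overlaps.
Kettlebell Lab starts after Stretch Basics ends, so Stretch Basics has no further overlaps.
Stretch Power starts before Kettlebell Lab ends → Kettlebell Lab and Stretch Power overlap.
Spin Advanced starts before Kettlebell Lab ends → Kettlebell Lab and Spin Advanced overlap.
Dance 60 starts before Kettlebell Lab ends → Kettlebell Lab and Dance 60 overlap.
Spin Advanced starts exactly when Stretch Power ends (back-to-back, no overlap), so Stretch Power has no further overlaps.
Dance 60 starts before Spin Advanced ends → Spin Advanced and Dance 60 overlap.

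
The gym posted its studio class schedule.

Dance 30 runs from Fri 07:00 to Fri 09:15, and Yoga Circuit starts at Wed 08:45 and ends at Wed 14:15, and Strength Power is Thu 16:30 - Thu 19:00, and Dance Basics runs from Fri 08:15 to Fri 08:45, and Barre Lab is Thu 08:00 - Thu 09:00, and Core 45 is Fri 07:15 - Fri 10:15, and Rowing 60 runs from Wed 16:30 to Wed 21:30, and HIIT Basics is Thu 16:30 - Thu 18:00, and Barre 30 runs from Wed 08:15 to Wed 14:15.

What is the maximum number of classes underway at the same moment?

Walk through starts and ends in time order (an end at T is processed before a start at T):
Wed 08:15 start Barre 30 → 1
Wed 08:45 start Yoga Circuit → 2
Wed 14:15 end Barre 30 → 1
Wed 14:15 end Yoga Circuit → 0
Wed 16:30 start Rowing 60 → 1
Wed 21:30 end Rowing 60 → 0
Thu 08:00 start Barre Lab → 1
Thu 09:00 end Barre Lab → 0
Thu 16:30 start HIIT Basics → 1
Thu 16:30 start Strength Power → 2
Thu 18:00 end HIIT Basics → 1
Thu 19:00 end Strength Power → 0
Fri 07:00 start Dance 30 → 1
Fri 07:15 start Core 45 → 2
Fri 08:15 start Dance Basics → 3
Fri 08:45 end Dance Basics → 2
Fri 09:15 end Dance 30 → 1
Fri 10:15 end Core 45 → 0
Peak is 3, at Fri 08:15 (Core 45, Dance 30, Dance Basics).

3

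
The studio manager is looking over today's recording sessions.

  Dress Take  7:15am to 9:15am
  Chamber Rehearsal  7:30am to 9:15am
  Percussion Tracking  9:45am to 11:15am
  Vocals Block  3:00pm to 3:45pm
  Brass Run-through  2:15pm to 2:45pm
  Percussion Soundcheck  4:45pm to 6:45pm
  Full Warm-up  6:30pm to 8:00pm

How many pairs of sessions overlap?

Sorted by start: Dress Take, Chamber Rehearsal, Percussion Tracking, Brass Run-through, Vocals Block, Percussion Soundcheck, Full Warm-up.
Chamber Rehearsal starts before Dress Take ends → Dress Take and Chamber Rehearsal overlap.
Percussion Tracking starts after Dress Take ends — done with Dress Take.
Percussion Tracking starts after Chamber Rehearsal ends — done with Chamber Rehearsal.
Brass Run-through starts after Percussion Tracking ends — done with Percussion Tracking.
Vocals Block starts after Brass Run-through ends — done with Brass Run-through.
Percussion Soundcheck starts after Vocals Block ends — done with Vocals Block.
Full Warm-up starts before Percussion Soundcheck ends → Percussion Soundcheck and Full Warm-up overlap.
Overlapping pairs: Chamber Rehearsal & Dress Take, Full Warm-up & Percussion Soundcheck — 2 in total.

2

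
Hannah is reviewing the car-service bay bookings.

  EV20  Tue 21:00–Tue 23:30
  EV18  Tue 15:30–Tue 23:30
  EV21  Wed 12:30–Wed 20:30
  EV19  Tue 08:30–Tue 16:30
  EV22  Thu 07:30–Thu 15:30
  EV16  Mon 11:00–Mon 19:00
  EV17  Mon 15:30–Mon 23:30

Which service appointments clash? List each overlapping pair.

EV16 & EV17, EV18 & EV19, EV18 & EV20

Sorted by start: EV16, EV17, EV19, EV18, EV20, EV21, EV22.
EV17 starts before EV16 ends → EV16 and EV17 overlap.
EV19 starts after EV16 ends, so nothing later overlaps EV16 either.
EV19 starts after EV17 ends, so nothing later overlaps EV17 either.
EV18 starts before EV19 ends → EV19 and EV18 overlap.
EV20 starts after EV19 ends, so nothing later overlaps EV19 either.
EV20 starts before EV18 ends → EV18 and EV20 overlap.
EV21 starts after EV18 ends, so nothing later overlaps EV18 either.
EV21 starts after EV20 ends, so nothing later overlaps EV20 either.
EV22 starts after EV21 ends.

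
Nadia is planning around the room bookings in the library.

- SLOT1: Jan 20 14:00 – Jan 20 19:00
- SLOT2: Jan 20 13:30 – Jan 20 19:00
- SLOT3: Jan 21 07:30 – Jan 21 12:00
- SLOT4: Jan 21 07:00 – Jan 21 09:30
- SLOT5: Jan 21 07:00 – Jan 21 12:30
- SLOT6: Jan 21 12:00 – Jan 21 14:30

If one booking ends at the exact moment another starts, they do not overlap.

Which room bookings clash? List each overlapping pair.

Two intervals overlap when each starts before the other ends.
Sorted by start: SLOT2, SLOT1, SLOT4, SLOT5, SLOT3, SLOT6.
SLOT1 starts before SLOT2 ends → SLOT2 and SLOT1 overlap.
SLOT4 starts after SLOT2 ends, so SLOT2 has no further overlaps.
SLOT4 starts after SLOT1 ends, so SLOT1 has no further overlaps.
SLOT5 starts before SLOT4 ends → SLOT4 and SLOT5 overlap.
SLOT3 starts before SLOT4 ends → SLOT4 and SLOT3 overlap.
SLOT6 starts after SLOT4 ends.
SLOT3 starts before SLOT5 ends → SLOT5 and SLOT3 overlap.
SLOT6 starts before SLOT5 ends → SLOT5 and SLOT6 overlap.
SLOT6 starts exactly when SLOT3 ends (back-to-back, no overlap).

SLOT1 & SLOT2, SLOT3 & SLOT4, SLOT3 & SLOT5, SLOT4 & SLOT5, SLOT5 & SLOT6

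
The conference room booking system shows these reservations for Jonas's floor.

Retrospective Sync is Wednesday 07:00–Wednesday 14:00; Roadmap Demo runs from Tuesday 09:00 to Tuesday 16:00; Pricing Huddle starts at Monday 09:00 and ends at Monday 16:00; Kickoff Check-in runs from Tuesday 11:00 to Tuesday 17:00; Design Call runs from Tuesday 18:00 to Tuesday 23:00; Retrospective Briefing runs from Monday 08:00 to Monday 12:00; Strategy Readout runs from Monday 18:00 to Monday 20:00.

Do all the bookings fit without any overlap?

Check each pair: they overlap iff neither finishes before the other starts.
Sorted by start: Retrospective Briefing, Pricing Huddle, Strategy Readout, Roadmap Demo, Kickoff Check-in, Design Call, Retrospective Sync.
Pricing Huddle starts before Retrospective Briefing ends → Retrospective Briefing and Pricing Huddle overlap.
That's a conflict, so the schedule is not conflict-free.

No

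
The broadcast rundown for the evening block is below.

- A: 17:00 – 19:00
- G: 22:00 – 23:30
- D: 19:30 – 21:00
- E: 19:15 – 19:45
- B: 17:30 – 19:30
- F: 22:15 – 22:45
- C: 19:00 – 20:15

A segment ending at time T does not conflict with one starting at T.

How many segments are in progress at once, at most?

Walk through starts and ends in time order (an end at T is processed before a start at T):
17:00 start A → 1
17:30 start B → 2
19:00 end A → 1
19:00 start C → 2
19:15 start E → 3
19:30 end B → 2
19:30 start D → 3
19:45 end E → 2
20:15 end C → 1
21:00 end D → 0
22:00 start G → 1
22:15 start F → 2
22:45 end F → 1
23:30 end G → 0
Peak is 3, at 19:15 (B, C, E).

3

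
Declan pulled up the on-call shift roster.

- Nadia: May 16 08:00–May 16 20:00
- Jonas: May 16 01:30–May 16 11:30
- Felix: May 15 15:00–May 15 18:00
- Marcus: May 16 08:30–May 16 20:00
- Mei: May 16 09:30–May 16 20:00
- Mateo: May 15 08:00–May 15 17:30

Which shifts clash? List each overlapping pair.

Sorted by start: Mateo, Felix, Jonas, Nadia, Marcus, Mei.
Felix starts before Mateo ends → Mateo and Felix overlap.
Jonas starts after Mateo ends; Mateo is clear from here.
Jonas starts after Felix ends; Felix is clear from here.
Nadia starts before Jonas ends → Jonas and Nadia overlap.
Marcus starts before Jonas ends → Jonas and Marcus overlap.
Mei starts before Jonas ends → Jonas and Mei overlap.
Marcus starts before Nadia ends → Nadia and Marcus overlap.
Mei starts before Nadia ends → Nadia and Mei overlap.
Mei starts before Marcus ends → Marcus and Mei overlap.

Felix & Mateo, Jonas & Marcus, Jonas & Mei, Jonas & Nadia, Marcus & Mei, Marcus & Nadia, Mei & Nadia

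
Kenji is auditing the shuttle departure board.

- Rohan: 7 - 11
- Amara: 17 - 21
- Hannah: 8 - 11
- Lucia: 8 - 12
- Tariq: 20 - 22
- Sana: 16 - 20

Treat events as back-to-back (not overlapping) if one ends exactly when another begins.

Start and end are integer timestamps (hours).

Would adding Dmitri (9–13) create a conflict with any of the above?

Rohan: starts 7 before Dmitri ends 13, and ends 11 after Dmitri starts 9 → overlap.
Hannah: starts 8 before Dmitri ends 13, and ends 11 after Dmitri starts 9 → overlap.
Lucia: starts 8 before Dmitri ends 13, and ends 12 after Dmitri starts 9 → overlap.
Sana: starts 16 at or after Dmitri ends 13 → clear.
Amara: starts 17 at or after Dmitri ends 13 → clear.
Tariq: starts 20 at or after Dmitri ends 13 → clear.
Dmitri overlaps Hannah, Rohan, Lucia.

Yes — it overlaps Hannah, Lucia, Rohan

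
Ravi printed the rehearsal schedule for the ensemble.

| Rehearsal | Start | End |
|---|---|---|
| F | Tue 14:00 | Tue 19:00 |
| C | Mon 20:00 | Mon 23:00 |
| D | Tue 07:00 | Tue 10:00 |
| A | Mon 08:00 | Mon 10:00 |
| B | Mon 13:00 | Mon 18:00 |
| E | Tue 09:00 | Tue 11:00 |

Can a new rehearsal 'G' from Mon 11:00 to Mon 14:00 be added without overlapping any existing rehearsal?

No — it overlaps B

A: ends Mon 10:00 at or before G starts Mon 11:00 → clear.
B: starts Mon 13:00 before G ends Mon 14:00, and ends Mon 18:00 after G starts Mon 11:00 → overlap.
C: starts Mon 20:00 at or after G ends Mon 14:00 → clear.
D: starts Tue 07:00 at or after G ends Mon 14:00 → clear.
E: starts Tue 09:00 at or after G ends Mon 14:00 → clear.
F: starts Tue 14:00 at or after G ends Mon 14:00 → clear.
G overlaps B.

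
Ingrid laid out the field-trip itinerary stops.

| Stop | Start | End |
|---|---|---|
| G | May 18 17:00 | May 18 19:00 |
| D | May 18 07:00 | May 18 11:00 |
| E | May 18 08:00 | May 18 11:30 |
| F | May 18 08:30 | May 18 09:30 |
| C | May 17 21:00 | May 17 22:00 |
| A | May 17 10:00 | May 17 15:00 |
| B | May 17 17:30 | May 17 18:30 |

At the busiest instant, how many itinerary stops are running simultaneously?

Walk through starts and ends in time order (an end at T is processed before a start at T):
May 17 10:00 start A → 1
May 17 15:00 end A → 0
May 17 17:30 start B → 1
May 17 18:30 end B → 0
May 17 21:00 start C → 1
May 17 22:00 end C → 0
May 18 07:00 start D → 1
May 18 08:00 start E → 2
May 18 08:30 start F → 3
May 18 09:30 end F → 2
May 18 11:00 end D → 1
May 18 11:30 end E → 0
May 18 17:00 start G → 1
May 18 19:00 end G → 0
Peak is 3, at May 18 08:30 (D, E, F).

3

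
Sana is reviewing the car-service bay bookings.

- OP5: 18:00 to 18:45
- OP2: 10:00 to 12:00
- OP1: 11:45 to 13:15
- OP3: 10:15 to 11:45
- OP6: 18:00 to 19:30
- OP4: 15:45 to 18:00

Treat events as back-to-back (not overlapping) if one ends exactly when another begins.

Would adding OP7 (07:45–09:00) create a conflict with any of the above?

No — it doesn't clash with anything

OP2: starts 10:00 at or after OP7 ends 09:00 → clear.
OP3: starts 10:15 at or after OP7 ends 09:00 → clear.
OP1: starts 11:45 at or after OP7 ends 09:00 → clear.
OP4: starts 15:45 at or after OP7 ends 09:00 → clear.
OP5: starts 18:00 at or after OP7 ends 09:00 → clear.
OP6: starts 18:00 at or after OP7 ends 09:00 → clear.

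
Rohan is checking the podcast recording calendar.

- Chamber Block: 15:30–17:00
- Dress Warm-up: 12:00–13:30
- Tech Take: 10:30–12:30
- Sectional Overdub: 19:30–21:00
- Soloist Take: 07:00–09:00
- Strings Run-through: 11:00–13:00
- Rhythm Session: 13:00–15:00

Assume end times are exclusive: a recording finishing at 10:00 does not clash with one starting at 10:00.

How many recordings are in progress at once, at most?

Sweep the timeline, counting +1 at each start and −1 at each end (ends before starts at a tie):
07:00 start Soloist Take → 1
09:00 end Soloist Take → 0
10:30 start Tech Take → 1
11:00 start Strings Run-through → 2
12:00 start Dress Warm-up → 3
12:30 end Tech Take → 2
13:00 end Strings Run-through → 1
13:00 start Rhythm Session → 2
13:30 end Dress Warm-up → 1
15:00 end Rhythm Session → 0
15:30 start Chamber Block → 1
17:00 end Chamber Block → 0
19:30 start Sectional Overdub → 1
21:00 end Sectional Overdub → 0
Peak is 3, at 12:00 (Dress Warm-up, Strings Run-through, Tech Take).

3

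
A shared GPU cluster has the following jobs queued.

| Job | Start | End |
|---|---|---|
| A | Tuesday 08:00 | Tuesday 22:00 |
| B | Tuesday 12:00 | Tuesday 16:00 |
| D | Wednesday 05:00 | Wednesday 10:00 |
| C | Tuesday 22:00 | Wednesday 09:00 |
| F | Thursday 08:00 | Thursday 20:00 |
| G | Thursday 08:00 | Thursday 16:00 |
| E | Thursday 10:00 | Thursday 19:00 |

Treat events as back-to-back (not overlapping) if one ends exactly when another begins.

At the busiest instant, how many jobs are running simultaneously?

3

Walk through starts and ends in time order (an end at T is processed before a start at T):
Tuesday 08:00 start A → 1
Tuesday 12:00 start B → 2
Tuesday 16:00 end B → 1
Tuesday 22:00 end A → 0
Tuesday 22:00 start C → 1
Wednesday 05:00 start D → 2
Wednesday 09:00 end C → 1
Wednesday 10:00 end D → 0
Thursday 08:00 start F → 1
Thursday 08:00 start G → 2
Thursday 10:00 start E → 3
Thursday 16:00 end G → 2
Thursday 19:00 end E → 1
Thursday 20:00 end F → 0
Peak is 3, at Thursday 10:00 (E, F, G).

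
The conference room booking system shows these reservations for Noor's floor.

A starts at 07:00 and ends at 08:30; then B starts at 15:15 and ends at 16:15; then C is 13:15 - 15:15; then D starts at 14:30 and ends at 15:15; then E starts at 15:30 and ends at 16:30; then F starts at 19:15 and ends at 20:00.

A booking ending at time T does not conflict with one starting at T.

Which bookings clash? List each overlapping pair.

B & E, C & D

Sorted by start: A, C, D, B, E, F.
C starts after A ends, so A has no further overlaps.
D starts before C ends → C and D overlap.
B starts exactly when C ends (back-to-back, no overlap), so C has no further overlaps.
B starts exactly when D ends (back-to-back, no overlap), so D has no further overlaps.
E starts before B ends → B and E overlap.
F starts after B ends.
F starts after E ends.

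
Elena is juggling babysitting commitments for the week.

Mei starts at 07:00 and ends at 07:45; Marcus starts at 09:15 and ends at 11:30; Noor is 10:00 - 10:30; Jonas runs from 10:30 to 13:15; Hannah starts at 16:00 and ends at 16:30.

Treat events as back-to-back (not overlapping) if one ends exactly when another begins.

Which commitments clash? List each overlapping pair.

Two intervals overlap when each starts before the other ends.
Sorted by start: Mei, Marcus, Noor, Jonas, Hannah.
Marcus starts after Mei ends, so Mei has no further overlaps.
Noor starts before Marcus ends → Marcus and Noor overlap.
Jonas starts before Marcus ends → Marcus and Jonas overlap.
Hannah starts after Marcus ends.
Jonas starts exactly when Noor ends (back-to-back, no overlap), so Noor has no further overlaps.
Hannah starts after Jonas ends.

Jonas & Marcus, Marcus & Noor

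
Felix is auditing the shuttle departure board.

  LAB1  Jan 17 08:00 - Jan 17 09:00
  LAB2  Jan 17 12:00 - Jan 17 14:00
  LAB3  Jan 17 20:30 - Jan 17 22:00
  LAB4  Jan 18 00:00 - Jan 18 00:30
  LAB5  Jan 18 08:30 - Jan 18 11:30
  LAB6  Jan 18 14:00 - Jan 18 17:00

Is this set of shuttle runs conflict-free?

Sorted by start: LAB1, LAB2, LAB3, LAB4, LAB5, LAB6.
LAB2 starts after LAB1 ends; LAB1 is clear from here.
LAB3 starts after LAB2 ends; LAB2 is clear from here.
LAB4 starts after LAB3 ends; LAB3 is clear from here.
LAB5 starts after LAB4 ends; LAB4 is clear from here.
LAB6 starts after LAB5 ends.
Every pair is clear; the schedule has no overlaps.

Yes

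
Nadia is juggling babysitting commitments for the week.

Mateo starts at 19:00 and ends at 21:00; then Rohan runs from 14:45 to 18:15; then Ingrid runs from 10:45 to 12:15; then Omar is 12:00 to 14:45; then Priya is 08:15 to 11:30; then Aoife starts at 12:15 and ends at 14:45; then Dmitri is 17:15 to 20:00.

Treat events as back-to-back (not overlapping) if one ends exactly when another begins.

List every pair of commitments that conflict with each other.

Two intervals overlap when each starts before the other ends.
Sorted by start: Priya, Ingrid, Omar, Aoife, Rohan, Dmitri, Mateo.
Ingrid starts before Priya ends → Priya and Ingrid overlap.
Omar starts after Priya ends, so nothing later overlaps Priya either.
Omar starts before Ingrid ends → Ingrid and Omar overlap.
Aoife starts exactly when Ingrid ends (back-to-back, no overlap), so nothing later overlaps Ingrid either.
Aoife starts before Omar ends → Omar and Aoife overlap.
Rohan starts exactly when Omar ends (back-to-back, no overlap), so nothing later overlaps Omar either.
Rohan starts exactly when Aoife ends (back-to-back, no overlap), so nothing later overlaps Aoife either.
Dmitri starts before Rohan ends → Rohan and Dmitri overlap.
Mateo starts after Rohan ends.
Mateo starts before Dmitri ends → Dmitri and Mateo overlap.

Aoife & Omar, Dmitri & Mateo, Dmitri & Rohan, Ingrid & Omar, Ingrid & Priya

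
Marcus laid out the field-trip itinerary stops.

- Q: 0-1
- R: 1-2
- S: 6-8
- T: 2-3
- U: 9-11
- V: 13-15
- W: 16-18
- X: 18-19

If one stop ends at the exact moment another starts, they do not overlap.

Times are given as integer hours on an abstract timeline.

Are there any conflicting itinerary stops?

Two intervals overlap when each starts before the other ends.
Sorted by start: Q, R, T, S, U, V, W, X.
R starts exactly when Q ends (back-to-back, no overlap), so Q has no further overlaps.
T starts exactly when R ends (back-to-back, no overlap), so R has no further overlaps.
S starts after T ends, so T has no further overlaps.
U starts after S ends, so S has no further overlaps.
V starts after U ends, so U has no further overlaps.
W starts after V ends, so V has no further overlaps.
X starts exactly when W ends (back-to-back, no overlap).
Every pair is clear; the schedule has no overlaps.

No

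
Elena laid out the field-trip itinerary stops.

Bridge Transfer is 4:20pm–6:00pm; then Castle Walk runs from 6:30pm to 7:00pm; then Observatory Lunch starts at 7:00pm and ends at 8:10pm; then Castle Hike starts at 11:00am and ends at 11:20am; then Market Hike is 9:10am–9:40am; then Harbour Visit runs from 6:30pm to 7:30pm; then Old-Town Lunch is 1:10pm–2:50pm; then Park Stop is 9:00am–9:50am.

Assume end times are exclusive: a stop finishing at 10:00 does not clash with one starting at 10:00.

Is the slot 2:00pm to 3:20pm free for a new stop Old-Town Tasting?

No — it overlaps Old-Town Lunch

Park Stop: ends 9:50am at or before Old-Town Tasting starts 2:00pm → clear.
Market Hike: ends 9:40am at or before Old-Town Tasting starts 2:00pm → clear.
Castle Hike: ends 11:20am at or before Old-Town Tasting starts 2:00pm → clear.
Old-Town Lunch: starts 1:10pm before Old-Town Tasting ends 3:20pm, and ends 2:50pm after Old-Town Tasting starts 2:00pm → overlap.
Bridge Transfer: starts 4:20pm at or after Old-Town Tasting ends 3:20pm → clear.
Harbour Visit: starts 6:30pm at or after Old-Town Tasting ends 3:20pm → clear.
Castle Walk: starts 6:30pm at or after Old-Town Tasting ends 3:20pm → clear.
Observatory Lunch: starts 7:00pm at or after Old-Town Tasting ends 3:20pm → clear.
Old-Town Tasting overlaps Old-Town Lunch.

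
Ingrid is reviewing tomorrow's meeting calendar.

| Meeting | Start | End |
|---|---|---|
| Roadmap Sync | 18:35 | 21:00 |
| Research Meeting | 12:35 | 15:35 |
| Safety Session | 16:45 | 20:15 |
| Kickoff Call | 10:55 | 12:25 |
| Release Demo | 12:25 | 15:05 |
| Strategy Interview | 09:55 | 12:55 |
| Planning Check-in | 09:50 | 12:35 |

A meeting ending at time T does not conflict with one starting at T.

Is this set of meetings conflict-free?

No

Sorted by start: Planning Check-in, Strategy Interview, Kickoff Call, Release Demo, Research Meeting, Safety Session, Roadmap Sync.
Strategy Interview starts before Planning Check-in ends → Planning Check-in and Strategy Interview overlap.
That's a conflict, so the schedule is not conflict-free.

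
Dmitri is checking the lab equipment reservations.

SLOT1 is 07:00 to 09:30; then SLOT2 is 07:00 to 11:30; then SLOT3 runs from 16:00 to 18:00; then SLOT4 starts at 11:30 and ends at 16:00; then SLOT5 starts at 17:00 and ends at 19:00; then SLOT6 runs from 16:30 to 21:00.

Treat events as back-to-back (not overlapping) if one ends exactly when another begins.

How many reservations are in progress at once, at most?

Walk through starts and ends in time order (an end at T is processed before a start at T):
07:00 start SLOT1 → 1
07:00 start SLOT2 → 2
09:30 end SLOT1 → 1
11:30 end SLOT2 → 0
11:30 start SLOT4 → 1
16:00 end SLOT4 → 0
16:00 start SLOT3 → 1
16:30 start SLOT6 → 2
17:00 start SLOT5 → 3
18:00 end SLOT3 → 2
19:00 end SLOT5 → 1
21:00 end SLOT6 → 0
Peak is 3, at 17:00 (SLOT3, SLOT5, SLOT6).

3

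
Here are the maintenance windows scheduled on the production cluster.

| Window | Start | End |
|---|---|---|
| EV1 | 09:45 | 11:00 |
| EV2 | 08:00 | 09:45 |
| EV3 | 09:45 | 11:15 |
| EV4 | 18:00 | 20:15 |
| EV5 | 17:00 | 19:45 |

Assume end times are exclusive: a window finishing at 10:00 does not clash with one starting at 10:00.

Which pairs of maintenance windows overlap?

Check each pair: they overlap iff neither finishes before the other starts.
Sorted by start: EV2, EV1, EV3, EV5, EV4.
EV1 starts exactly when EV2 ends (back-to-back, no overlap); EV2 is clear from here.
EV3 starts before EV1 ends → EV1 and EV3 overlap.
EV5 starts after EV1 ends; EV1 is clear from here.
EV5 starts after EV3 ends; EV3 is clear from here.
EV4 starts before EV5 ends → EV5 and EV4 overlap.

EV1 & EV3, EV4 & EV5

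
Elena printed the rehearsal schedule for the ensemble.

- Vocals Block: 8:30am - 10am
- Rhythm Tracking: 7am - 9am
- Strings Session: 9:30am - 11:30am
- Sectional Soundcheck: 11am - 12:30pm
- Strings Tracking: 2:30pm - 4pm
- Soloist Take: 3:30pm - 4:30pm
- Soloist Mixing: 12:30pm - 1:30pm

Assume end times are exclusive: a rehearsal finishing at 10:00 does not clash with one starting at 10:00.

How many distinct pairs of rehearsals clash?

4

Sorted by start: Rhythm Tracking, Vocals Block, Strings Session, Sectional Soundcheck, Soloist Mixing, Strings Tracking, Soloist Take.
Vocals Block starts before Rhythm Tracking ends → Rhythm Tracking and Vocals Block overlap.
Strings Session starts after Rhythm Tracking ends; Rhythm Tracking is clear from here.
Strings Session starts before Vocals Block ends → Vocals Block and Strings Session overlap.
Sectional Soundcheck starts after Vocals Block ends; Vocals Block is clear from here.
Sectional Soundcheck starts before Strings Session ends → Strings Session and Sectional Soundcheck overlap.
Soloist Mixing starts after Strings Session ends; Strings Session is clear from here.
Soloist Mixing starts exactly when Sectional Soundcheck ends (back-to-back, no overlap); Sectional Soundcheck is clear from here.
Strings Tracking starts after Soloist Mixing ends; Soloist Mixing is clear from here.
Soloist Take starts before Strings Tracking ends → Strings Tracking and Soloist Take overlap.
Overlapping pairs: Rhythm Tracking & Vocals Block, Sectional Soundcheck & Strings Session, Soloist Take & Strings Tracking, Strings Session & Vocals Block — 4 in total.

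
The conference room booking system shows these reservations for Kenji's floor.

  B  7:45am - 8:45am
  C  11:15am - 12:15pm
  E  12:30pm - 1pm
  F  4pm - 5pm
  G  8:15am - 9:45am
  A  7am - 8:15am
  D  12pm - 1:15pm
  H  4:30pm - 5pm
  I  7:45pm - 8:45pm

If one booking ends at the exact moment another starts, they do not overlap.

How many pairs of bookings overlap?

Sorted by start: A, B, G, C, D, E, F, H, I.
B starts before A ends → A and B overlap.
G starts exactly when A ends (back-to-back, no overlap) — done with A.
G starts before B ends → B and G overlap.
C starts after B ends — done with B.
C starts after G ends — done with G.
D starts before C ends → C and D overlap.
E starts after C ends — done with C.
E starts before D ends → D and E overlap.
F starts after D ends — done with D.
F starts after E ends — done with E.
H starts before F ends → F and H overlap.
I starts after F ends.
I starts after H ends.
Overlapping pairs: A & B, B & G, C & D, D & E, F & H — 5 in total.

5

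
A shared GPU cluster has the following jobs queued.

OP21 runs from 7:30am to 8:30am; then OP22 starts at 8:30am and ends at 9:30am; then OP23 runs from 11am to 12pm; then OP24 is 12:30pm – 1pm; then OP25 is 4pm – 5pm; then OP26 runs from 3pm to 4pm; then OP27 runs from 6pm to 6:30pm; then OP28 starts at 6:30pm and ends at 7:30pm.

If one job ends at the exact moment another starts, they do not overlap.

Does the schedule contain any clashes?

No

Sorted by start: OP21, OP22, OP23, OP24, OP26, OP25, OP27, OP28.
OP22 starts exactly when OP21 ends (back-to-back, no overlap), so OP21 has no further overlaps.
OP23 starts after OP22 ends, so OP22 has no further overlaps.
OP24 starts after OP23 ends, so OP23 has no further overlaps.
OP26 starts after OP24 ends, so OP24 has no further overlaps.
OP25 starts exactly when OP26 ends (back-to-back, no overlap), so OP26 has no further overlaps.
OP27 starts after OP25 ends, so OP25 has no further overlaps.
OP28 starts exactly when OP27 ends (back-to-back, no overlap).
Every pair is clear; the schedule has no overlaps.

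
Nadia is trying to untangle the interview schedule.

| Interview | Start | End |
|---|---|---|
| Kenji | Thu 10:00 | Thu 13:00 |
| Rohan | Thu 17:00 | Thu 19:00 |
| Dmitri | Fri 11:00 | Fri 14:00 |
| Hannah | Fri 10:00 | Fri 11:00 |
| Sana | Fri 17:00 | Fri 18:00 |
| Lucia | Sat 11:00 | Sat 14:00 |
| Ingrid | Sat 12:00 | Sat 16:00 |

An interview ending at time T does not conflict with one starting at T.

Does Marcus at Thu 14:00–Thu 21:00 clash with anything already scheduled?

Kenji: ends Thu 13:00 at or before Marcus starts Thu 14:00 → clear.
Rohan: starts Thu 17:00 before Marcus ends Thu 21:00, and ends Thu 19:00 after Marcus starts Thu 14:00 → overlap.
Hannah: starts Fri 10:00 at or after Marcus ends Thu 21:00 → clear.
Dmitri: starts Fri 11:00 at or after Marcus ends Thu 21:00 → clear.
Sana: starts Fri 17:00 at or after Marcus ends Thu 21:00 → clear.
Lucia: starts Sat 11:00 at or after Marcus ends Thu 21:00 → clear.
Ingrid: starts Sat 12:00 at or after Marcus ends Thu 21:00 → clear.
Marcus overlaps Rohan.

Yes — it overlaps Rohan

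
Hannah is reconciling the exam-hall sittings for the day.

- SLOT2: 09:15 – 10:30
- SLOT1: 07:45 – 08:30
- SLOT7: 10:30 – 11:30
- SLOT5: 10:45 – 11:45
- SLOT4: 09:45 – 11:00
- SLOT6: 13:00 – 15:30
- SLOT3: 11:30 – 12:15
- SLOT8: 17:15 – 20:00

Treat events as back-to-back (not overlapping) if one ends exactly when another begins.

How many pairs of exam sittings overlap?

5

Check each pair: they overlap iff neither finishes before the other starts.
Sorted by start: SLOT1, SLOT2, SLOT4, SLOT7, SLOT5, SLOT3, SLOT6, SLOT8.
SLOT2 starts after SLOT1 ends, so SLOT1 has no further overlaps.
SLOT4 starts before SLOT2 ends → SLOT2 and SLOT4 overlap.
SLOT7 starts exactly when SLOT2 ends (back-to-back, no overlap), so SLOT2 has no further overlaps.
SLOT7 starts before SLOT4 ends → SLOT4 and SLOT7 overlap.
SLOT5 starts before SLOT4 ends → SLOT4 and SLOT5 overlap.
SLOT3 starts after SLOT4 ends, so SLOT4 has no further overlaps.
SLOT5 starts before SLOT7 ends → SLOT7 and SLOT5 overlap.
SLOT3 starts exactly when SLOT7 ends (back-to-back, no overlap), so SLOT7 has no further overlaps.
SLOT3 starts before SLOT5 ends → SLOT5 and SLOT3 overlap.
SLOT6 starts after SLOT5 ends, so SLOT5 has no further overlaps.
SLOT6 starts after SLOT3 ends, so SLOT3 has no further overlaps.
SLOT8 starts after SLOT6 ends.
Overlapping pairs: SLOT2 & SLOT4, SLOT3 & SLOT5, SLOT4 & SLOT5, SLOT4 & SLOT7, SLOT5 & SLOT7 — 5 in total.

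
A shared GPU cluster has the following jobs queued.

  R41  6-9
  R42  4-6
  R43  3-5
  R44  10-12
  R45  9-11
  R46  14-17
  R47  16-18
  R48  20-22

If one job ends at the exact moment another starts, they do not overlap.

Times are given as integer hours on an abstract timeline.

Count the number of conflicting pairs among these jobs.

Sorted by start: R43, R42, R41, R45, R44, R46, R47, R48.
R42 starts before R43 ends → R43 and R42 overlap.
R41 starts after R43 ends; R43 is clear from here.
R41 starts exactly when R42 ends (back-to-back, no overlap); R42 is clear from here.
R45 starts exactly when R41 ends (back-to-back, no overlap); R41 is clear from here.
R44 starts before R45 ends → R45 and R44 overlap.
R46 starts after R45 ends; R45 is clear from here.
R46 starts after R44 ends; R44 is clear from here.
R47 starts before R46 ends → R46 and R47 overlap.
R48 starts after R46 ends.
R48 starts after R47 ends.
Overlapping pairs: R42 & R43, R44 & R45, R46 & R47 — 3 in total.

3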